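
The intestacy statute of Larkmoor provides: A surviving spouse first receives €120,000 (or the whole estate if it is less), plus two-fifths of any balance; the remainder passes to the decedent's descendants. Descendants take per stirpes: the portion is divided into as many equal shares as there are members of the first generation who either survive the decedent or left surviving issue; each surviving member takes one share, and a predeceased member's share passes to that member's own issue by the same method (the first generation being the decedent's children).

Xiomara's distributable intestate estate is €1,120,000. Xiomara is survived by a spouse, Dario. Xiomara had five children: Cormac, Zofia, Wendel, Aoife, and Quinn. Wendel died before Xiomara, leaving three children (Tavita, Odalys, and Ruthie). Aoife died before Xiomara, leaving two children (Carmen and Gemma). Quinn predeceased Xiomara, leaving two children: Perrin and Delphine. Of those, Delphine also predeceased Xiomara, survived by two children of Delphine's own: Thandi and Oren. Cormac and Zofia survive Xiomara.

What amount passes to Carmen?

Dario first takes €120,000, leaving a balance of €1,000,000. Dario then takes two-fifths of the balance (€400,000), for a total of €520,000. The remaining €600,000 passes to the descendants.
The descendants' portion (€600,000) is divided into 5 shares of €120,000: Cormac and Zofia each take €120,000; Wendel's €120,000 share passes to Wendel's issue; Aoife's €120,000 share passes to Aoife's issue; Quinn's €120,000 share passes to Quinn's issue.
Wendel's share (€120,000) is divided into 3 shares of €40,000: Tavita, Odalys, and Ruthie each take €40,000.
Aoife's share (€120,000) is divided into 2 shares of €60,000: Carmen and Gemma each take €60,000.
Quinn's share (€120,000) is divided into 2 shares of €60,000: Perrin takes €60,000; Delphine's €60,000 share passes to Delphine's issue.
Delphine's share (€60,000) is divided into 2 shares of €30,000: Thandi and Oren each take €30,000.

Carmen receives €60,000.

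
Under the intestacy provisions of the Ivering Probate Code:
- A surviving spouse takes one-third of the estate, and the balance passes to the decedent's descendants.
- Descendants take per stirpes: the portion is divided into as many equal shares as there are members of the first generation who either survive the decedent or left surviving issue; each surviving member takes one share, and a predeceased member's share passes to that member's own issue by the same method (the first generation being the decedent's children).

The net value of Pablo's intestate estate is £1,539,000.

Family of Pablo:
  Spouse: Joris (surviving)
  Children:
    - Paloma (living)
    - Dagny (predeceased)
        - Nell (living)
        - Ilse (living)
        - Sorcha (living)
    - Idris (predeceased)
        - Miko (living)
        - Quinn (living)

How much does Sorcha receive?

Joris takes one-third of £1,539,000 = £513,000. The remaining £1,026,000 passes to the descendants.
The descendants' portion (£1,026,000) is divided into 3 shares of £342,000: Paloma takes £342,000; Dagny's £342,000 share passes to Dagny's issue; Idris's £342,000 share passes to Idris's issue.
Dagny's share (£342,000) is divided into 3 shares of £114,000: Nell, Ilse, and Sorcha each take £114,000.
Idris's share (£342,000) is divided into 2 shares of £171,000: Miko and Quinn each take £171,000.

Sorcha receives £114,000.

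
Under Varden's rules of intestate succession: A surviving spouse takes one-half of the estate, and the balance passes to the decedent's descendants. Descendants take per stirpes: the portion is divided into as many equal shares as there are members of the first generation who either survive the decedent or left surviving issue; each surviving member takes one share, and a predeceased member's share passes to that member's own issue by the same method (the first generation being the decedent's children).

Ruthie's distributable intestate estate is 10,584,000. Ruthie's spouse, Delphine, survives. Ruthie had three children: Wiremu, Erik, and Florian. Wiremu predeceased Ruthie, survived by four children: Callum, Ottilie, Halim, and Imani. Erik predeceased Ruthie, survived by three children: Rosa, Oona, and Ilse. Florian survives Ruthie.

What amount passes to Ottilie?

Delphine takes one-half of 10,584,000 = 5,292,000. The remaining 5,292,000 passes to the descendants.
The descendants' portion (5,292,000) is divided into 3 shares of 1,764,000: Florian takes 1,764,000; Wiremu's 1,764,000 share passes to Wiremu's issue; Erik's 1,764,000 share passes to Erik's issue.
Wiremu's share (1,764,000) is divided into 4 shares of 441,000: Callum, Ottilie, Halim, and Imani each take 441,000.
Erik's share (1,764,000) is divided into 3 shares of 588,000: Rosa, Oona, and Ilse each take 588,000.

Ottilie receives 441,000.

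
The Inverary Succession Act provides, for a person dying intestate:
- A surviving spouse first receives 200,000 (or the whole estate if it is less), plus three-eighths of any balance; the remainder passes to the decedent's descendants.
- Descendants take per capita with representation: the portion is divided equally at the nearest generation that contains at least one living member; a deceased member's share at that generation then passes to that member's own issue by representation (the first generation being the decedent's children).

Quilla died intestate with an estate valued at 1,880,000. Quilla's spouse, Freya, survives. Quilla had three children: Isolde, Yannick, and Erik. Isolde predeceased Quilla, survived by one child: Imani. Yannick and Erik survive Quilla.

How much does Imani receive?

Freya first takes 200,000, leaving a balance of 1,680,000. Freya then takes three-eighths of the balance (630,000), for a total of 830,000. The remaining 1,050,000 passes to the descendants.
The descendants' portion (1,050,000) is divided into 3 shares of 350,000: Yannick and Erik each take 350,000; Isolde's 350,000 share passes to Isolde's issue.
Isolde's share (350,000) passes entirely to Imani.

Imani receives 350,000.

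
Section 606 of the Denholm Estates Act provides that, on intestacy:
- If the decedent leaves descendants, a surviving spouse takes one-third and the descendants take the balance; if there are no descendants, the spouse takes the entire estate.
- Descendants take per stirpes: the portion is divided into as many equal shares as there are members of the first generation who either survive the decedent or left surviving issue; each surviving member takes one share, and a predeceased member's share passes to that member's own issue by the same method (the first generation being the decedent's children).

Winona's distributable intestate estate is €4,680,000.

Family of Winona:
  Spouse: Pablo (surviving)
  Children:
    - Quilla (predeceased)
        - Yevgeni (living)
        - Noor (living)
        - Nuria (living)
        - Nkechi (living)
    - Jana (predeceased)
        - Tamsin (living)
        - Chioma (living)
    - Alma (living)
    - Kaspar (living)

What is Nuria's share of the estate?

Pablo takes one-third of €4,680,000 = €1,560,000. The remaining €3,120,000 passes to the descendants.
The descendants' portion (€3,120,000) is divided into 4 shares of €780,000: Alma and Kaspar each take €780,000; Quilla's €780,000 share passes to Quilla's issue; Jana's €780,000 share passes to Jana's issue.
Quilla's share (€780,000) is divided into 4 shares of €195,000: Yevgeni, Noor, Nuria, and Nkechi each take €195,000.
Jana's share (€780,000) is divided into 2 shares of €390,000: Tamsin and Chioma each take €390,000.

Nuria receives €195,000.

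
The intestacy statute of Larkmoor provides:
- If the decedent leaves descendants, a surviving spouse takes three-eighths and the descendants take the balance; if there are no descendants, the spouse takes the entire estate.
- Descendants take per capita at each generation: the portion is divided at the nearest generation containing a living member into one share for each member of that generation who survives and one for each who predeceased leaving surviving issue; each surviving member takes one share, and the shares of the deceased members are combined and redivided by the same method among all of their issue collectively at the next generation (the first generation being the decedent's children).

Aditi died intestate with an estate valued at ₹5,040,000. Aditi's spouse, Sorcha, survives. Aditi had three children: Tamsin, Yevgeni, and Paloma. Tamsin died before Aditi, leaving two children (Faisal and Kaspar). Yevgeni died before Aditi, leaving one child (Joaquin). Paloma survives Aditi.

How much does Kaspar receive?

Kaspar receives ₹700,000.

Sorcha takes three-eighths of ₹5,040,000 = ₹1,890,000. The remaining ₹3,150,000 passes to the descendants.
The descendants' portion (₹3,150,000) is divided at the children's generation into 3 shares of ₹1,050,000. Paloma takes ₹1,050,000. The 2 shares of the deceased (Tamsin and Yevgeni) are combined into a pool of ₹2,100,000.
That pool (₹2,100,000) is divided at the grandchildren's generation equally among Faisal, Kaspar, and Joaquin: ₹700,000 each.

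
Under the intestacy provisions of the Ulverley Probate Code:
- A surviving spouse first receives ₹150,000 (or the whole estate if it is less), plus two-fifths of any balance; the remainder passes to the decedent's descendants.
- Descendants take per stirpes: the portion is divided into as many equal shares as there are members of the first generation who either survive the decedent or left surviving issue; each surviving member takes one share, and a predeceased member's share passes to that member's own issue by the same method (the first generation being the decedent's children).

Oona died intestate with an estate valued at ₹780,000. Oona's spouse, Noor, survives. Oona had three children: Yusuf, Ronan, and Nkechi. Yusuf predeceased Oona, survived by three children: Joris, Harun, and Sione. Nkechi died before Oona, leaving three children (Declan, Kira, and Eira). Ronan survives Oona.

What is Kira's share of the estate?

Kira receives ₹42,000.

Noor first takes ₹150,000, leaving a balance of ₹630,000. Noor then takes two-fifths of the balance (₹252,000), for a total of ₹402,000. The remaining ₹378,000 passes to the descendants.
The descendants' portion (₹378,000) is divided into 3 shares of ₹126,000: Ronan takes ₹126,000; Yusuf's ₹126,000 share passes to Yusuf's issue; Nkechi's ₹126,000 share passes to Nkechi's issue.
Yusuf's share (₹126,000) is divided into 3 shares of ₹42,000: Joris, Harun, and Sione each take ₹42,000.
Nkechi's share (₹126,000) is divided into 3 shares of ₹42,000: Declan, Kira, and Eira each take ₹42,000.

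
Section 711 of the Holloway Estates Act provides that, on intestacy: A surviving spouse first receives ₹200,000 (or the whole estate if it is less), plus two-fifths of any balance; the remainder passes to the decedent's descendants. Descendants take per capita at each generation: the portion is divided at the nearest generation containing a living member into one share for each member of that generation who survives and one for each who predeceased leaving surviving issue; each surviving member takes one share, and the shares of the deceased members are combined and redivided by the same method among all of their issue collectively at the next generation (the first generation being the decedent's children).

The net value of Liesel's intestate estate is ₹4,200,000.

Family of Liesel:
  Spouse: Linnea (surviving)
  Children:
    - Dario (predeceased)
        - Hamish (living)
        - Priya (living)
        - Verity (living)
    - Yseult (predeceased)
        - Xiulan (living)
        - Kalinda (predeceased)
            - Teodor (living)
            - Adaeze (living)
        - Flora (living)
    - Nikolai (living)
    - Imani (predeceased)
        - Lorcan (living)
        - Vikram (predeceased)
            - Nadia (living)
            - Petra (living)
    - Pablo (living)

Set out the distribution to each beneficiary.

Linnea first takes ₹200,000, leaving a balance of ₹4,000,000. Linnea then takes two-fifths of the balance (₹1,600,000), for a total of ₹1,800,000. The remaining ₹2,400,000 passes to the descendants.
The descendants' portion (₹2,400,000) is divided at the children's generation into 5 shares of ₹480,000. Nikolai and Pablo each take ₹480,000. The 3 shares of the deceased (Dario, Yseult, and Imani) are combined into a pool of ₹1,440,000.
That pool (₹1,440,000) is divided at the grandchildren's generation into 8 shares of ₹180,000. Hamish, Priya, Verity, Xiulan, Flora, and Lorcan each take ₹180,000. The 2 shares of the deceased (Kalinda and Vikram) are combined into a pool of ₹360,000.
That pool (₹360,000) is divided at the great-grandchildren's generation equally among Teodor, Adaeze, Nadia, and Petra: ₹90,000 each.

Linnea: ₹1,800,000; Hamish: ₹180,000; Priya: ₹180,000; Verity: ₹180,000; Xiulan: ₹180,000; Teodor: ₹90,000; Adaeze: ₹90,000; Flora: ₹180,000; Nikolai: ₹480,000; Lorcan: ₹180,000; Nadia: ₹90,000; Petra: ₹90,000; Pablo: ₹480,000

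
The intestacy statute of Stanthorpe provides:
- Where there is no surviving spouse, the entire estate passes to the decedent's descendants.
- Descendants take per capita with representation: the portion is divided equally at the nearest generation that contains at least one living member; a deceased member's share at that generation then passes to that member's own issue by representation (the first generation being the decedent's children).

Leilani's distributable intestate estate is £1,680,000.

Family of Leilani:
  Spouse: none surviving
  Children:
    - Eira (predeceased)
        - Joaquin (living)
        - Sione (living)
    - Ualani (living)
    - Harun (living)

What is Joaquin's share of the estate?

The entire £1,680,000 passes to the descendants.
That amount (£1,680,000) is divided into 3 shares of £560,000: Ualani and Harun each take £560,000; Eira's £560,000 share passes to Eira's issue.
Eira's share (£560,000) is divided into 2 shares of £280,000: Joaquin and Sione each take £280,000.

Joaquin receives £280,000.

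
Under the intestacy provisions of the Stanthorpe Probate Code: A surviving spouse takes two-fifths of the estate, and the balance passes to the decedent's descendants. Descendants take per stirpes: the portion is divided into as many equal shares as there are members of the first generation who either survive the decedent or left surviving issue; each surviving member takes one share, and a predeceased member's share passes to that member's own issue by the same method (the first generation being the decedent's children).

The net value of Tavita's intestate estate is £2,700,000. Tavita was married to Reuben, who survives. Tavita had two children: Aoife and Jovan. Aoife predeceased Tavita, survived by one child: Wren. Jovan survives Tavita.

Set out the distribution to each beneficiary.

Reuben takes two-fifths of £2,700,000 = £1,080,000. The remaining £1,620,000 passes to the descendants.
The descendants' portion (£1,620,000) is divided into 2 shares of £810,000: Jovan takes £810,000; Aoife's £810,000 share passes to Aoife's issue.
Aoife's share (£810,000) passes entirely to Wren.

Reuben: £1,080,000; Wren: £810,000; Jovan: £810,000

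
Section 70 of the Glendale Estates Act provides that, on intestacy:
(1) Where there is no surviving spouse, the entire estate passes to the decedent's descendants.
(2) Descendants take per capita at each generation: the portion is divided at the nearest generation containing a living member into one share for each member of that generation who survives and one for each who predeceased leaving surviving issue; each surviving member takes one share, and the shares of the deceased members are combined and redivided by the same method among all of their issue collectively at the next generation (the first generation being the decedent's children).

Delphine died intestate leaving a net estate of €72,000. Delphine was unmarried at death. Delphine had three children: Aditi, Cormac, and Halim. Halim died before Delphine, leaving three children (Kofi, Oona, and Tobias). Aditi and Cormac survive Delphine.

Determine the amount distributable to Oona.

Oona receives €8,000.

The entire €72,000 passes to the descendants.
That amount (€72,000) is divided at the children's generation into 3 shares of €24,000. Aditi and Cormac each take €24,000. The remaining share for the deceased Halim (€24,000) is carried to the next generation.
That pool (€24,000) is divided at the grandchildren's generation equally among Kofi, Oona, and Tobias: €8,000 each.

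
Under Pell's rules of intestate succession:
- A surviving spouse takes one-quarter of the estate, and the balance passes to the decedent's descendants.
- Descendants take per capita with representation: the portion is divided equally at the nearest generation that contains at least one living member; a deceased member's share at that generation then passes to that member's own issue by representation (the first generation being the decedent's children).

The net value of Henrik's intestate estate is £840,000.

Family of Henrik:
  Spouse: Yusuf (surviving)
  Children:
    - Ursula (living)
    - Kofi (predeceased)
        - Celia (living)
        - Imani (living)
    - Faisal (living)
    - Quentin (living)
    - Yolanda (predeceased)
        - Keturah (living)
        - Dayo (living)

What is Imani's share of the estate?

Imani receives £63,000.

Yusuf takes one-quarter of £840,000 = £210,000. The remaining £630,000 passes to the descendants.
The descendants' portion (£630,000) is divided into 5 shares of £126,000: Ursula, Faisal, and Quentin each take £126,000; Kofi's £126,000 share passes to Kofi's issue; Yolanda's £126,000 share passes to Yolanda's issue.
Kofi's share (£126,000) is divided into 2 shares of £63,000: Celia and Imani each take £63,000.
Yolanda's share (£126,000) is divided into 2 shares of £63,000: Keturah and Dayo each take £63,000.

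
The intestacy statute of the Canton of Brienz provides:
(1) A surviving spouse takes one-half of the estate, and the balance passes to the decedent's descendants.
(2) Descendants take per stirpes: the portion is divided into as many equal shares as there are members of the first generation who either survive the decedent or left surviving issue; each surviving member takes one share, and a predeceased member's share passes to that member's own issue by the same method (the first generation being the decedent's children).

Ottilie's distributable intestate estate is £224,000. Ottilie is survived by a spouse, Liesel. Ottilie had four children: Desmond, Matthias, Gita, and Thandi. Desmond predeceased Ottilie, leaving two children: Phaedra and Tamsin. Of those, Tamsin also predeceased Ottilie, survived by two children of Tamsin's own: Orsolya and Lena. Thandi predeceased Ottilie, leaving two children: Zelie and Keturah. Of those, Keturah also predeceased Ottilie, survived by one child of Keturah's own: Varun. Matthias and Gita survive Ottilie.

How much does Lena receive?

Lena receives £7,000.

Liesel takes one-half of £224,000 = £112,000. The remaining £112,000 passes to the descendants.
The descendants' portion (£112,000) is divided into 4 shares of £28,000: Matthias and Gita each take £28,000; Desmond's £28,000 share passes to Desmond's issue; Thandi's £28,000 share passes to Thandi's issue.
Desmond's share (£28,000) is divided into 2 shares of £14,000: Phaedra takes £14,000; Tamsin's £14,000 share passes to Tamsin's issue.
Tamsin's share (£14,000) is divided into 2 shares of £7,000: Orsolya and Lena each take £7,000.
Thandi's share (£28,000) is divided into 2 shares of £14,000: Zelie takes £14,000; Keturah's £14,000 share passes to Keturah's issue.
Keturah's share (£14,000) passes entirely to Varun.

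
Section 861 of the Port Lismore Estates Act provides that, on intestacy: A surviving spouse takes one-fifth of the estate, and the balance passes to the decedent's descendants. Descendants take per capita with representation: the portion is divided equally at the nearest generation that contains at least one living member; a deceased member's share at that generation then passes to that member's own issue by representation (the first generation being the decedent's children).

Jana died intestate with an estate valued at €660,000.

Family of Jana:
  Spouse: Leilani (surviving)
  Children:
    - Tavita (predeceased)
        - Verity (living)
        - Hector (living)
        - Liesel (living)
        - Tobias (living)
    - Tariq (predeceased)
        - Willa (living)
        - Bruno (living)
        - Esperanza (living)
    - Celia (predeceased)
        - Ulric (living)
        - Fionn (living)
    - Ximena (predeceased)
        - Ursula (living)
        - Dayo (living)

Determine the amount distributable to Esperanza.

Esperanza receives €48,000.

Leilani takes one-fifth of €660,000 = €132,000. The remaining €528,000 passes to the descendants.
No child survives, so the initial division is made at the grandchildren's generation.
The descendants' portion (€528,000) is divided into 11 shares of €48,000: Verity, Hector, Liesel, Tobias, Willa, Bruno, Esperanza, Ulric, Fionn, Ursula, and Dayo each take €48,000.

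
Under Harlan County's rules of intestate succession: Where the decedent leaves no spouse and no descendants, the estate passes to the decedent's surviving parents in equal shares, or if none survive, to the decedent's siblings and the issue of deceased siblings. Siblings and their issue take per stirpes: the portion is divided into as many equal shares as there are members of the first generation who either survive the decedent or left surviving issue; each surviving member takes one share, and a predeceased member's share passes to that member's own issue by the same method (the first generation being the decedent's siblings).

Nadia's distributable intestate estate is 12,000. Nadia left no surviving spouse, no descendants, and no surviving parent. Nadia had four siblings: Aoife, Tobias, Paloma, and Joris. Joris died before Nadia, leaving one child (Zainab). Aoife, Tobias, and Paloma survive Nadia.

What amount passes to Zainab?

Zainab receives 3,000.

The entire 12,000 passes to the siblings and their issue.
That amount (12,000) is divided into 4 shares of 3,000: Aoife, Tobias, and Paloma each take 3,000; Joris's 3,000 share passes to Joris's issue.
Joris's share (3,000) passes entirely to Zainab.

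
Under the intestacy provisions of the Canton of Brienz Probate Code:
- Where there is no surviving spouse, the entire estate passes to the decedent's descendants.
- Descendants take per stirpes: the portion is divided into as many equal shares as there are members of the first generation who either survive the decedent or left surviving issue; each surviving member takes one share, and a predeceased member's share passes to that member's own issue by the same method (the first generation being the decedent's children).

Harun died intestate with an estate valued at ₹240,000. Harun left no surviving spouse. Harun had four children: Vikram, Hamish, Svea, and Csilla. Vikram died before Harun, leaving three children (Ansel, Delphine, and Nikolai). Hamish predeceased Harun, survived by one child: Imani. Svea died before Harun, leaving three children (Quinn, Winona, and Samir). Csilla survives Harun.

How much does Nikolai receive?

The entire ₹240,000 passes to the descendants.
That amount (₹240,000) is divided into 4 shares of ₹60,000: Csilla takes ₹60,000; Vikram's ₹60,000 share passes to Vikram's issue; Hamish's ₹60,000 share passes to Hamish's issue; Svea's ₹60,000 share passes to Svea's issue.
Vikram's share (₹60,000) is divided into 3 shares of ₹20,000: Ansel, Delphine, and Nikolai each take ₹20,000.
Hamish's share (₹60,000) passes entirely to Imani.
Svea's share (₹60,000) is divided into 3 shares of ₹20,000: Quinn, Winona, and Samir each take ₹20,000.

Nikolai receives ₹20,000.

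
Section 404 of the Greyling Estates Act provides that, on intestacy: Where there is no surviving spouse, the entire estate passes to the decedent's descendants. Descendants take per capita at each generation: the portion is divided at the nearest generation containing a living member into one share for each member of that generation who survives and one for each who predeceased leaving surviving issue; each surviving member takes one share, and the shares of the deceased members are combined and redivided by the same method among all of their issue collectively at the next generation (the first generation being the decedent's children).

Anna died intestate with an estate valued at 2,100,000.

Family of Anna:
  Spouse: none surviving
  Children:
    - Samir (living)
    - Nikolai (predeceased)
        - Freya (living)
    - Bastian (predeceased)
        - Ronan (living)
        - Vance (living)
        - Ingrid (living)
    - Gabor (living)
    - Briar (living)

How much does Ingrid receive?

Ingrid receives 210,000.

The entire 2,100,000 passes to the descendants.
That amount (2,100,000) is divided at the children's generation into 5 shares of 420,000. Samir, Gabor, and Briar each take 420,000. The 2 shares of the deceased (Nikolai and Bastian) are combined into a pool of 840,000.
That pool (840,000) is divided at the grandchildren's generation equally among Freya, Ronan, Vance, and Ingrid: 210,000 each.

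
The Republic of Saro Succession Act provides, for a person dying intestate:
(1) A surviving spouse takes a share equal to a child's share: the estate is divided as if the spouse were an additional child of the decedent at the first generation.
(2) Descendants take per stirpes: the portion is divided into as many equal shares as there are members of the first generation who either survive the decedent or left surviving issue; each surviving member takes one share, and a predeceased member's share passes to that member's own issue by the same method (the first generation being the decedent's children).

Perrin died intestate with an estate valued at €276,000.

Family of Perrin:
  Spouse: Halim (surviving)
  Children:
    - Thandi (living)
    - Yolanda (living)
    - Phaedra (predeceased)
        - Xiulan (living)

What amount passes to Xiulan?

Xiulan receives €69,000.

The spouse counts as an additional share at the children's level, so there are 4 primary shares of €69,000. Halim takes one such share (€69,000).
The children's combined portion (€207,000) is divided into 3 shares of €69,000: Thandi and Yolanda each take €69,000; Phaedra's €69,000 share passes to Phaedra's issue.
Phaedra's share (€69,000) passes entirely to Xiulan.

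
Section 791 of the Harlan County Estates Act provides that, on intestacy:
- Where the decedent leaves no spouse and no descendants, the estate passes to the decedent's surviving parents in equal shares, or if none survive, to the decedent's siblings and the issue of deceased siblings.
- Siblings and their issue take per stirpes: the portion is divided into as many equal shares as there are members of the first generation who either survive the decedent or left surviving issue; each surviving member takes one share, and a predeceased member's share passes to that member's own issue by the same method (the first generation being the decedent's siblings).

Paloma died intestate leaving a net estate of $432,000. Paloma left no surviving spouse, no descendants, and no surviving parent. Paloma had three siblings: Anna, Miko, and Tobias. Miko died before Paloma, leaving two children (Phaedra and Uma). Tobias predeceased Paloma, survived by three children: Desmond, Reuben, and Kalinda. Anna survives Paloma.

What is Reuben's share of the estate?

The entire $432,000 passes to the siblings and their issue.
That amount ($432,000) is divided into 3 shares of $144,000: Anna takes $144,000; Miko's $144,000 share passes to Miko's issue; Tobias's $144,000 share passes to Tobias's issue.
Miko's share ($144,000) is divided into 2 shares of $72,000: Phaedra and Uma each take $72,000.
Tobias's share ($144,000) is divided into 3 shares of $48,000: Desmond, Reuben, and Kalinda each take $48,000.

Reuben receives $48,000.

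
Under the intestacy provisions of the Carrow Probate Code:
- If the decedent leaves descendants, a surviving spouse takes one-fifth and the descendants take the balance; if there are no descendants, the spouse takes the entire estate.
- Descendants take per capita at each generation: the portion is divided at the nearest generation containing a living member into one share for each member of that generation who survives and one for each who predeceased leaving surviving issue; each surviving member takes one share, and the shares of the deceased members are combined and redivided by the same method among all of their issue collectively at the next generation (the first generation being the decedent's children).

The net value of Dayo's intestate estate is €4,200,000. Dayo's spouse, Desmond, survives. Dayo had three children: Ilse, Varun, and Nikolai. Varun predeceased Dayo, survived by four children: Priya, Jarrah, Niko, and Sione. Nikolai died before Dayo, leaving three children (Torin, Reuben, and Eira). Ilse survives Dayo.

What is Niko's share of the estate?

Desmond takes one-fifth of €4,200,000 = €840,000. The remaining €3,360,000 passes to the descendants.
The descendants' portion (€3,360,000) is divided at the children's generation into 3 shares of €1,120,000. Ilse takes €1,120,000. The 2 shares of the deceased (Varun and Nikolai) are combined into a pool of €2,240,000.
That pool (€2,240,000) is divided at the grandchildren's generation equally among Priya, Jarrah, Niko, Sione, Torin, Reuben, and Eira: €320,000 each.

Niko receives €320,000.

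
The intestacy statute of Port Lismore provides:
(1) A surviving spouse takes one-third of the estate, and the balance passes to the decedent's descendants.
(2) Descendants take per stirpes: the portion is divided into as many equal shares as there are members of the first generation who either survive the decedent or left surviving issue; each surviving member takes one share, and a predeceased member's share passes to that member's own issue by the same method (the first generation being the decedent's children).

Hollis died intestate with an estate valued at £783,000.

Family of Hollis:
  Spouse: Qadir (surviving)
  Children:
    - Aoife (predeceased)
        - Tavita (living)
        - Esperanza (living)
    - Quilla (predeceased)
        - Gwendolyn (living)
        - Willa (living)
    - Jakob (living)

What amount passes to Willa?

Willa receives £87,000.

Qadir takes one-third of £783,000 = £261,000. The remaining £522,000 passes to the descendants.
The descendants' portion (£522,000) is divided into 3 shares of £174,000: Jakob takes £174,000; Aoife's £174,000 share passes to Aoife's issue; Quilla's £174,000 share passes to Quilla's issue.
Aoife's share (£174,000) is divided into 2 shares of £87,000: Tavita and Esperanza each take £87,000.
Quilla's share (£174,000) is divided into 2 shares of £87,000: Gwendolyn and Willa each take £87,000.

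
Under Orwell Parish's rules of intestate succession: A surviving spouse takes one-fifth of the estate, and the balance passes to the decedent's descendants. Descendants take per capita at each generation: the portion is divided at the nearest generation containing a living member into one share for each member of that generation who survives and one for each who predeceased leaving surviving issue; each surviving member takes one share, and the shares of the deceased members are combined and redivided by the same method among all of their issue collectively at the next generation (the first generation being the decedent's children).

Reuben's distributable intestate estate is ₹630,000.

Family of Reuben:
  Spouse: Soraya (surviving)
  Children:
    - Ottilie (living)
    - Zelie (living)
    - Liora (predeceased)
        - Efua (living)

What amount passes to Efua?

Soraya takes one-fifth of ₹630,000 = ₹126,000. The remaining ₹504,000 passes to the descendants.
The descendants' portion (₹504,000) is divided at the children's generation into 3 shares of ₹168,000. Ottilie and Zelie each take ₹168,000. The remaining share for the deceased Liora (₹168,000) is carried to the next generation.
That pool (₹168,000) passes entirely to Efua, the sole taker at the grandchildren's generation.

Efua receives ₹168,000.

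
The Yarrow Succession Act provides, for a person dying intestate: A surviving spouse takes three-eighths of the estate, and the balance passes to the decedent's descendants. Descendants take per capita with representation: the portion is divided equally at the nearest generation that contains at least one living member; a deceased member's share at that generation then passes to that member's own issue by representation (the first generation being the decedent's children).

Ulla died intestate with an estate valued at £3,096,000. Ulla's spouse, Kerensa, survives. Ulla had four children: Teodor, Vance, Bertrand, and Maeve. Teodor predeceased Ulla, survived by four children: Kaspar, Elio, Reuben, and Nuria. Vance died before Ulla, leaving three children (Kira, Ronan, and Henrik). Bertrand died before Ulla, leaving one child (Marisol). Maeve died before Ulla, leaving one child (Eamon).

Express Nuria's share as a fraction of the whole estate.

Kerensa takes three-eighths of £3,096,000 = £1,161,000. The remaining £1,935,000 passes to the descendants.
No child survives, so the initial division is made at the grandchildren's generation.
The descendants' portion (£1,935,000) is divided into 9 shares of £215,000: Kaspar, Elio, Reuben, Nuria, Kira, Ronan, Henrik, Marisol, and Eamon each take £215,000.

Nuria receives 5/72 of the estate.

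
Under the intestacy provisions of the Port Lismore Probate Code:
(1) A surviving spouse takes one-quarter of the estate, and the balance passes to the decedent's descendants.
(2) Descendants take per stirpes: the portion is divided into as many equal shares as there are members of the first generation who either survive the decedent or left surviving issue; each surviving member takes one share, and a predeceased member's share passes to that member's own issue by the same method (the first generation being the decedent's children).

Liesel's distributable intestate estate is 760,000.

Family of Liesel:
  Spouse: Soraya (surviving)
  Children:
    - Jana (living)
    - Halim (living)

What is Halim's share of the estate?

Halim receives 285,000.

Soraya takes one-quarter of 760,000 = 190,000. The remaining 570,000 passes to the descendants.
The descendants' portion (570,000) is divided into 2 shares of 285,000: Jana and Halim each take 285,000.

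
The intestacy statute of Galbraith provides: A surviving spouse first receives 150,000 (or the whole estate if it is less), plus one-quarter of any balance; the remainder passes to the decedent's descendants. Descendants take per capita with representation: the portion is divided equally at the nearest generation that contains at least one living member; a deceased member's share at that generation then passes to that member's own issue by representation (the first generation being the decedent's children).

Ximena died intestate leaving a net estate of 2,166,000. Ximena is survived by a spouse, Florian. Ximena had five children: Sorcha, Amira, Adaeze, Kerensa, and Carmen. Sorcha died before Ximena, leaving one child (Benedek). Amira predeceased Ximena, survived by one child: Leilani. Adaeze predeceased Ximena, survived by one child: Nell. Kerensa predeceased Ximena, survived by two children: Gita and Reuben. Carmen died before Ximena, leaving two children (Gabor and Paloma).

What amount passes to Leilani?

Leilani receives 216,000.

Florian first takes 150,000, leaving a balance of 2,016,000. Florian then takes one-quarter of the balance (504,000), for a total of 654,000. The remaining 1,512,000 passes to the descendants.
No child survives, so the initial division is made at the grandchildren's generation.
The descendants' portion (1,512,000) is divided into 7 shares of 216,000: Benedek, Leilani, Nell, Gita, Reuben, Gabor, and Paloma each take 216,000.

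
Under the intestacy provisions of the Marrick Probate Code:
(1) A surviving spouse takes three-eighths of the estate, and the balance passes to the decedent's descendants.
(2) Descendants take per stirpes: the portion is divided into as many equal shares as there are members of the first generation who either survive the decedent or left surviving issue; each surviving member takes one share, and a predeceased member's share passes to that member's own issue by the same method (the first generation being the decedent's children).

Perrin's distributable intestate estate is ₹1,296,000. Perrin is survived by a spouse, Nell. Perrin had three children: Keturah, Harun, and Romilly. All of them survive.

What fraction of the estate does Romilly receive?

Romilly receives 5/24 of the estate.

Nell takes three-eighths of ₹1,296,000 = ₹486,000. The remaining ₹810,000 passes to the descendants.
The descendants' portion (₹810,000) is divided into 3 shares of ₹270,000: Keturah, Harun, and Romilly each take ₹270,000.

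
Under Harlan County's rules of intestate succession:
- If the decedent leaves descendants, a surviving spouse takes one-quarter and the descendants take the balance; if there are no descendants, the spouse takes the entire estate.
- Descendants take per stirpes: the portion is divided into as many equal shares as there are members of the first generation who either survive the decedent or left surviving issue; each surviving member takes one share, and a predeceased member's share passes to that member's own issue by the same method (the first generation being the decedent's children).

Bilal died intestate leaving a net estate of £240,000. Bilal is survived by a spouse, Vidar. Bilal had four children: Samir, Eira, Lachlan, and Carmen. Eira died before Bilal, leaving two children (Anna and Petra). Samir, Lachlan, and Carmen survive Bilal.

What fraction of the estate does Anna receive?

Vidar takes one-quarter of £240,000 = £60,000. The remaining £180,000 passes to the descendants.
The descendants' portion (£180,000) is divided into 4 shares of £45,000: Samir, Lachlan, and Carmen each take £45,000; Eira's £45,000 share passes to Eira's issue.
Eira's share (£45,000) is divided into 2 shares of £22,500: Anna and Petra each take £22,500.

Anna receives 3/32 of the estate.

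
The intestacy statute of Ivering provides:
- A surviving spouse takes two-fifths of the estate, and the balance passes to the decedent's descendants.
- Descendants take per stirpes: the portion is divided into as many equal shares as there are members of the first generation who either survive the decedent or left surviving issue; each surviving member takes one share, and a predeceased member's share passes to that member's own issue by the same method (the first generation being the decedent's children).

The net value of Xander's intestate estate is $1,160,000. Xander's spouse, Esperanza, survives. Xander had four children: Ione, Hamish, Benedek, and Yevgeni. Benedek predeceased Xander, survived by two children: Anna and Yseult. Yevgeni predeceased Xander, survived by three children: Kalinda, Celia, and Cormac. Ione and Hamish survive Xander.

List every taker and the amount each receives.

Esperanza takes two-fifths of $1,160,000 = $464,000. The remaining $696,000 passes to the descendants.
The descendants' portion ($696,000) is divided into 4 shares of $174,000: Ione and Hamish each take $174,000; Benedek's $174,000 share passes to Benedek's issue; Yevgeni's $174,000 share passes to Yevgeni's issue.
Benedek's share ($174,000) is divided into 2 shares of $87,000: Anna and Yseult each take $87,000.
Yevgeni's share ($174,000) is divided into 3 shares of $58,000: Kalinda, Celia, and Cormac each take $58,000.

Esperanza: $464,000; Ione: $174,000; Hamish: $174,000; Anna: $87,000; Yseult: $87,000; Kalinda: $58,000; Celia: $58,000; Cormac: $58,000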